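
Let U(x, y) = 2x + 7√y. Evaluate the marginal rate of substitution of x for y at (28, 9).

MRS = 12/7

MU_x = 2, MU_y = 7/(2√y).
MRS = 2 ÷ (7/(2√y)).
At (28, 9): MRS = 12/7.
The indifference curve has slope −12/7 at this bundle.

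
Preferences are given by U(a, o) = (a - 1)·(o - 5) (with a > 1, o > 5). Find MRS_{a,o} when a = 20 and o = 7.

MU_a = (o−5), MU_o = (a−1).
MRS = (o−5)/(a−1).
At (20, 7): MRS = 2/19.
The indifference curve has slope −2/19 at this bundle.

MRS = 2/19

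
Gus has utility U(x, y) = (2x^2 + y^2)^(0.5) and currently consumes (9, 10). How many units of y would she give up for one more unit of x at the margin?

MRS = 1.8

For CES with ρ = 2, MRS = (2/1)·(y/x)^(-1).
At (9, 10): MRS = 1.8.
The indifference curve has slope −1.8 at this bundle.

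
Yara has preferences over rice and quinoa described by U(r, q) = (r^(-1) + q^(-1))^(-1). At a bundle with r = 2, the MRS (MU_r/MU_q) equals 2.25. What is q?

For CES with ρ = -1, MRS = (q/r)^2.
Setting (q/2)^2 = 2.25 gives q/2 = 1.5 and q = 3.

q = 3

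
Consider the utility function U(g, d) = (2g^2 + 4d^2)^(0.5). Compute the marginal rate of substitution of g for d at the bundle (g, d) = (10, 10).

MRS = 0.5

For CES with ρ = 2, MRS = (2/4)·(d/g)^(-1).
At (10, 10): MRS = 0.5.
The indifference curve has slope −0.5 at this bundle.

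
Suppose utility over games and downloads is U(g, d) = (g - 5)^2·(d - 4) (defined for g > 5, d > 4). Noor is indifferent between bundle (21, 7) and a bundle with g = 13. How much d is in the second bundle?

d = 16

U(21, 7) = 768.
Set U(13, d) = 768 and solve.
With g = 13: (13 − 5)^2 = 64, so (d − 4) = 768/64 = 12.
So d = 4 + 12 = 16.
Check: U(13, 16) = 768.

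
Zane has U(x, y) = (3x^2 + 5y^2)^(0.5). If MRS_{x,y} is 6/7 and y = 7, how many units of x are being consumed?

For CES with ρ = 2, MRS = (3/5)·(y/x)^(-1).
Setting (3/5)·(7/x)^(-1) = 6/7 gives (7/x)^(-1) = 10/7, so 7/x = 0.7 and x = 10.

x = 10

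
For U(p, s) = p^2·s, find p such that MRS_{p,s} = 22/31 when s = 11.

MU_p = 2·p·s and MU_s = p^2.
MRS = MU_p/MU_s = (2/1)·s/p.
Substitute s = 11: MRS = 22/p. Setting 22/p = 22/31 gives p = 22/(22/31) = 31.

p = 31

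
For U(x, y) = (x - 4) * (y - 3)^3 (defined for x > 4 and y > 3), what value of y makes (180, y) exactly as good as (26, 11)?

y = 7

U(26, 11) = 11264.
Set U(180, y) = 11264 and solve.
With x = 180: (180 − 4) = 176, so (y − 3)^3 = 11264/176 = 64.
Taking the cube root (with y > 3): y − 3 = 4, so y = 7.
Check: U(180, 7) = 11264.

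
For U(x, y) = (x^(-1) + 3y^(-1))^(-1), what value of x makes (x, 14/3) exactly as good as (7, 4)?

U depends on (x, y) only through S = x^(-1) + 3y^(-1), so equal utility means equal S. At (7, 4): S = 25/28.
With y = 14/3: 3·(14/3)^(-1) = 9/14, so x^(-1) = 25/28 − 9/14 = 0.25.
Hence x = 1/0.25 = 4.
Check: U(4, 14/3) = 1.12.

x = 4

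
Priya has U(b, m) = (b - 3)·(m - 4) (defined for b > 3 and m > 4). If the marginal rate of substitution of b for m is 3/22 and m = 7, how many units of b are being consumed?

b = 25

MU_b = (m−4), MU_m = (b−3).
MRS = (m−4)/(b−3).
Substitute m = 7: MRS = 3/(b − 3). Setting this equal to 3/22 gives b − 3 = 3/(3/22) = 22, so b = 25.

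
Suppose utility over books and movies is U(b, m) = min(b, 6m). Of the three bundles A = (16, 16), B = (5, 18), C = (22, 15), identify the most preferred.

Bundle C

Evaluate utility at each bundle:
U(A) = 16.
U(B) = 5.
U(C) = 22.
Highest utility is C, so C ≻ A ≻ B.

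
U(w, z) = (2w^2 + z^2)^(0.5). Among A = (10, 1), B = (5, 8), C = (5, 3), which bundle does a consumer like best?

Bundle A

Evaluate utility at each bundle:
U(A) = 14.177.
U(B) = 10.677.
U(C) = 7.681.
Highest utility is A, so A ≻ B ≻ C.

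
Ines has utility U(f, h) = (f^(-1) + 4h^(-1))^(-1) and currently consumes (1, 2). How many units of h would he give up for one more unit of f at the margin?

For CES with ρ = -1, MRS = (1/4)·(h/f)^2.
At (1, 2): MRS = 1.
That is, one extra unit of f is worth 1 units of h at the margin.

MRS = 1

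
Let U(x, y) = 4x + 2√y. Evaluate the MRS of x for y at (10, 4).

MU_x = 4, MU_y = 2/(2√y).
MRS = 4 ÷ (2/(2√y)).
At (10, 4): MRS = 8.
That is, one extra unit of x is worth 8 units of y at the margin.

MRS = 8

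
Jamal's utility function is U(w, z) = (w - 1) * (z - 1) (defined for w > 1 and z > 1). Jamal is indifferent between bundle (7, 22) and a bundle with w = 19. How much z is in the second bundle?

U(7, 22) = 126.
Set U(19, z) = 126 and solve.
With w = 19: (19 − 1) = 18, so (z − 1) = 126/18 = 7.
So z = 1 + 7 = 8.
Check: U(19, 8) = 126.

z = 8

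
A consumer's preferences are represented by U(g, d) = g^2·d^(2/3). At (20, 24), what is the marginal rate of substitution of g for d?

MRS = 3.6

MU_g = 2·g·d^(2/3) and MU_d = 2/3·g^2·d^(-1/3).
MRS = MU_g/MU_d = (3)·d/g.
At (20, 24): MRS = 3.6.
That is, one extra unit of g is worth 3.6 units of d at the margin.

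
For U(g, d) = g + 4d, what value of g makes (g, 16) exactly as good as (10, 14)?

g = 2

U(10, 14) = 66.
Set U(g, 16) = 66 and solve.
g + 4·16 = 66 ⇒ g = 2 ⇒ g = 2.
Check: U(2, 16) = 66.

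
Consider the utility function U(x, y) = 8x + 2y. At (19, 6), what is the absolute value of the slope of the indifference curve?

MU_x = 8, MU_y = 2, so MRS = 8/2 = 4 at every bundle.
At (19, 6): MRS = 4.
That is, one extra unit of x is worth 4 units of y at the margin.

MRS = 4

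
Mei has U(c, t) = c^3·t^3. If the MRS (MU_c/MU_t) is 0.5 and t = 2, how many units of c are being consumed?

c = 4

MU_c = 3·c^2·t^3 and MU_t = 3·c^3·t^2.
MRS = MU_c/MU_t = t/c.
Substitute t = 2: MRS = 2/c. Setting 2/c = 0.5 gives c = 2/0.5 = 4.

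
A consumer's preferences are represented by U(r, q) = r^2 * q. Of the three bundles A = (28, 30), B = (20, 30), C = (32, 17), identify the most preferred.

Bundle A

Evaluate utility at each bundle:
U(A) = 23520.
U(B) = 12000.
U(C) = 17408.
Highest utility is A, so A ≻ C ≻ B.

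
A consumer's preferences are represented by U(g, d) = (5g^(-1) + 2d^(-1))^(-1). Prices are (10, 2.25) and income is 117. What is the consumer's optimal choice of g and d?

For CES with ρ = -1, MRS = (5/2)·(d/g)^2.
Tangency: set MRS = p_g/p_d = 10/2.25 = 40/9.
So (d/g)^2 = 16/9; taking the square root, d/g = 4/3, i.e. d = (4/3)·g.
Substitute into the budget 10·g + 2.25·d = 117: 13·g = 117, so g* = 9 and d* = (4/3)·9 = 12.

g* = 9, d* = 12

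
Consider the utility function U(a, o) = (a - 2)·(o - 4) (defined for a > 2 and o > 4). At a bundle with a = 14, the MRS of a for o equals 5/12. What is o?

MU_a = (o−4), MU_o = (a−2).
MRS = (o−4)/(a−2).
Substitute a = 14: MRS = (o − 4)/12. Setting this equal to 5/12 gives o − 4 = (5/12)·12 = 5, so o = 9.

o = 9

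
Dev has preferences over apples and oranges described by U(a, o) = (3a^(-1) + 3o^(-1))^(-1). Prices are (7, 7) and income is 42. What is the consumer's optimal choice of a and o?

For CES with ρ = -1, MRS = (o/a)^2.
Tangency: set MRS = p_a/p_o = 7/7 = 1.
So (o/a)^2 = 1; taking the square root, o/a = 1, i.e. o = a.
Substitute into the budget 7·a + 7·o = 42: 14·a = 42, so a* = 3 and o* = 3.

a* = 3, o* = 3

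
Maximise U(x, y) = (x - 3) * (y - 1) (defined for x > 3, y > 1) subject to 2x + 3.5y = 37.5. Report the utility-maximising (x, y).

MU_x = (y−1), MU_y = (x−3).
MRS = (y−1)/(x−3).
Tangency: set MRS = p_x/p_y = 2/3.5 = 4/7.
So (y − 1)/(x − 3) = 4/7, i.e. (y − 1) = (4/7)·(x − 3).
Rewrite the budget in excess-of-subsistence terms: 2·(x − 3) + 3.5·(y − 1) = 37.5 − 2·3 − 3.5·1 = 28.
Substituting, 4·(x − 3) = 28, so x − 3 = 7 and x* = 10.
Then y − 1 = (4/7)·7 = 4, so y* = 5.

x* = 10, y* = 5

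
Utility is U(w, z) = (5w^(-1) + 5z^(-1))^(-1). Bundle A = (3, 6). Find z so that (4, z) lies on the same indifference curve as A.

U depends on (w, z) only through S = 5w^(-1) + 5z^(-1), so equal utility means equal S. At (3, 6): S = 2.5.
With w = 4: 5·4^(-1) = 1.25, so 5z^(-1) = 2.5 − 1.25 = 1.25, i.e. z^(-1) = 0.25.
Hence z = 1/0.25 = 4.
Check: U(4, 4) = 0.4.

z = 4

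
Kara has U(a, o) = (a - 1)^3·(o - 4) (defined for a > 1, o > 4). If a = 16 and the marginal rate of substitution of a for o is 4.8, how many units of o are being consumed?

MU_a = 3·(a−1)^2·(o−4), MU_o = (a−1)^3.
MRS = (3/1)·(o−4)/(a−1).
Substitute a = 16: MRS = (o − 4)/5. Setting this equal to 4.8 gives o − 4 = 4.8·5 = 24, so o = 28.

o = 28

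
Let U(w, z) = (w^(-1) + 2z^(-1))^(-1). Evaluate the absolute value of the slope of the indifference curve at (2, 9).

MRS = 10.125

For CES with ρ = -1, MRS = (1/2)·(z/w)^2.
At (2, 9): MRS = 10.125.
So at (2, 9) the consumer would give up 10.125 units of z for one more unit of w.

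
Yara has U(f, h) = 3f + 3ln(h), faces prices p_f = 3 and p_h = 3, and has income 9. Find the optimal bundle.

MU_f = 3, MU_h = 3/h.
MRS = 3 ÷ (3/h).
Tangency: set MRS = p_f/p_h = 3/3 = 1.
MRS depends only on h: h = 1 ⇒ h* = 1.
From the budget, 3·f = 9 − 3·1 = 6, so f* = 2.

f* = 2, h* = 1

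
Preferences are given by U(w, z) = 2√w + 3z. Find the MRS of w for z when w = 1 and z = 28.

MRS = 1/3

MU_w = 2/(2√w), MU_z = 3.
MRS = 2/(2√w) ÷ 3.
At (1, 28): MRS = 1/3.
So at (1, 28) the consumer would give up 1/3 units of z for one more unit of w.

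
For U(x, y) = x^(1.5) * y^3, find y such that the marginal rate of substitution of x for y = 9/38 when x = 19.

y = 9

MU_x = 1.5·√x·y^3 and MU_y = 3·x^(1.5)·y^2.
MRS = MU_x/MU_y = (0.5)·y/x.
Substitute x = 19: MRS = y/38. Setting y/38 = 9/38 gives y = (9/38)·38 = 9.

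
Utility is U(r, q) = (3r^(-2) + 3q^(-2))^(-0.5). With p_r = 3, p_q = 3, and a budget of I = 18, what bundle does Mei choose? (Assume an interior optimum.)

r* = 3, q* = 3

For CES with ρ = -2, MRS = (q/r)^3.
Tangency: set MRS = p_r/p_q = 3/3 = 1.
So (q/r)^3 = 1; taking the cube root, q/r = 1, i.e. q = r.
Substitute into the budget 3·r + 3·q = 18: 6·r = 18, so r* = 3 and q* = 3.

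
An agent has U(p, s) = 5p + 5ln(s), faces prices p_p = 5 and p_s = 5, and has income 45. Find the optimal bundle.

MU_p = 5, MU_s = 5/s.
MRS = 5 ÷ (5/s).
Tangency: set MRS = p_p/p_s = 5/5 = 1.
MRS depends only on s: s = 1 ⇒ s* = 1.
From the budget, 5·p = 45 − 5·1 = 40, so p* = 8.

p* = 8, s* = 1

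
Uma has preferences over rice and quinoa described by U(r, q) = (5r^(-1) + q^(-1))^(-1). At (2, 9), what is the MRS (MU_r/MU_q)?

For CES with ρ = -1, MRS = (5/1)·(q/r)^2.
At (2, 9): MRS = 101.25.
The indifference curve has slope −101.25 at this bundle.

MRS = 101.25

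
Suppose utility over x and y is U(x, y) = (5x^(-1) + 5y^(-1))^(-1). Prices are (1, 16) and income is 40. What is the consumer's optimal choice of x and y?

For CES with ρ = -1, MRS = (y/x)^2.
Tangency: set MRS = p_x/p_y = 1/16.
So (y/x)^2 = 1/16; taking the square root, y/x = 0.25, i.e. y = 0.25·x.
Substitute into the budget 1·x + 16·y = 40: 5·x = 40, so x* = 8 and y* = 0.25·8 = 2.

x* = 8, y* = 2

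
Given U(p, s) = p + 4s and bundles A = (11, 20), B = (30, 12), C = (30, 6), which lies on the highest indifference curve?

Evaluate utility at each bundle:
U(A) = 91.
U(B) = 78.
U(C) = 54.
Highest utility is A, so A ≻ B ≻ C.

Bundle A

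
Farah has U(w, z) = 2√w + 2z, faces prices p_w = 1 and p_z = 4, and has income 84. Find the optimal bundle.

MU_w = 2/(2√w), MU_z = 2.
MRS = 2/(2√w) ÷ 2.
Tangency: set MRS = p_w/p_z = 1/4 = 0.25.
MRS depends only on w: 0.5/√w = 0.25 ⇒ √w = 0.5/0.25 = 2 ⇒ w* = 4.
From the budget, 4·z = 84 − 1·4 = 80, so z* = 20.

w* = 4, z* = 20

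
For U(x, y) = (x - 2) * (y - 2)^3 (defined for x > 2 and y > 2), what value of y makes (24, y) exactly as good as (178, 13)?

U(178, 13) = 234256.
Set U(24, y) = 234256 and solve.
With x = 24: (24 − 2) = 22, so (y − 2)^3 = 234256/22 = 10648.
Taking the cube root (with y > 2): y − 2 = 22, so y = 24.
Check: U(24, 24) = 234256.

y = 24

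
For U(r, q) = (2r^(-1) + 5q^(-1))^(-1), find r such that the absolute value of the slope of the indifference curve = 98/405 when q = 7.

r = 9

For CES with ρ = -1, MRS = (2/5)·(q/r)^2.
Setting (2/5)·(7/r)^2 = 98/405 gives (7/r)^2 = 49/81, so 7/r = 7/9 and r = 9.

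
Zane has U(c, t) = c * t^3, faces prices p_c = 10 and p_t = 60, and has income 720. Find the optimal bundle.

c* = 18, t* = 9

MU_c = t^3 and MU_t = 3·c·t^2.
MRS = MU_c/MU_t = (1/3)·t/c.
Tangency: set MRS = p_c/p_t = 10/60 = 1/6.
So (1/3)·t/c = 1/6, i.e. t = 0.5·c.
Substitute into the budget 10·c + 60·t = 720: 40·c = 720, so c* = 18.
Then t* = 0.5·18 = 9.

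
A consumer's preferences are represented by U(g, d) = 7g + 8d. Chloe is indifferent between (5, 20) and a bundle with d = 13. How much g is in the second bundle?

g = 13

U(5, 20) = 195.
Set U(g, 13) = 195 and solve.
7g + 8·13 = 195 ⇒ 7g = 91 ⇒ g = 13.
Check: U(13, 13) = 195.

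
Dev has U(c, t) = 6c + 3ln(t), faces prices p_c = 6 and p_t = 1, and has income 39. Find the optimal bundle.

MU_c = 6, MU_t = 3/t.
MRS = 6 ÷ (3/t).
Tangency: set MRS = p_c/p_t = 6/1 = 6.
MRS depends only on t: 2·t = 6 ⇒ t* = 6/2 = 3.
From the budget, 6·c = 39 − 1·3 = 36, so c* = 6.

c* = 6, t* = 3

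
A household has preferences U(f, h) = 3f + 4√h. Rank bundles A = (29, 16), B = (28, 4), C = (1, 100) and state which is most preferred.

Evaluate utility at each bundle:
U(A) = 103.000.
U(B) = 92.000.
U(C) = 43.000.
Highest utility is A, so A ≻ B ≻ C.

Bundle A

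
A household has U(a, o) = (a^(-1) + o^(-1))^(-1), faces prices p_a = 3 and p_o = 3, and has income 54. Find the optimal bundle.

a* = 9, o* = 9

For CES with ρ = -1, MRS = (o/a)^2.
Tangency: set MRS = p_a/p_o = 3/3 = 1.
So (o/a)^2 = 1; taking the square root, o/a = 1, i.e. o = a.
Substitute into the budget 3·a + 3·o = 54: 6·a = 54, so a* = 9 and o* = 9.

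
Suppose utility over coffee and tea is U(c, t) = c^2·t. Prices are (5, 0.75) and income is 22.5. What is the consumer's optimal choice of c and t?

c* = 3, t* = 10

MU_c = 2·c·t and MU_t = c^2.
MRS = MU_c/MU_t = (2/1)·t/c.
Tangency: set MRS = p_c/p_t = 5/0.75 = 20/3.
So (2/1)·t/c = 20/3, i.e. t = (10/3)·c.
Substitute into the budget 5·c + 0.75·t = 22.5: 7.5·c = 22.5, so c* = 3.
Then t* = (10/3)·3 = 10.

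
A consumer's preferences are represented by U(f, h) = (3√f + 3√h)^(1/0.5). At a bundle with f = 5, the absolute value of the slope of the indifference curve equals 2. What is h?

For CES with ρ = 0.5, MRS = √(h/f).
Setting √(h/5) = 2 gives h/5 = 4 and h = 20.

h = 20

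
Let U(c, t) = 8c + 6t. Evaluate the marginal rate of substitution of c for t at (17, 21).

MRS = 4/3

MU_c = 8, MU_t = 6, so MRS = 8/6 = 4/3 at every bundle.
At (17, 21): MRS = 4/3.
The indifference curve has slope −4/3 at this bundle.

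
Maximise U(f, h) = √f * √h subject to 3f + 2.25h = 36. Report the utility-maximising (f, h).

MU_f = 0.5·f^(-0.5)·√h and MU_h = 0.5·√f·h^(-0.5).
MRS = MU_f/MU_h = h/f.
Tangency: set MRS = p_f/p_h = 3/2.25 = 4/3.
So h/f = 4/3, i.e. h = (4/3)·f.
Substitute into the budget 3·f + 2.25·h = 36: 6·f = 36, so f* = 6.
Then h* = (4/3)·6 = 8.

f* = 6, h* = 8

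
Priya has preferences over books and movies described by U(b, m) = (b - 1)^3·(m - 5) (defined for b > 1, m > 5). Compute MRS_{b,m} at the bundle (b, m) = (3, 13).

MRS = 12

MU_b = 3·(b−1)^2·(m−5), MU_m = (b−1)^3.
MRS = (3/1)·(m−5)/(b−1).
At (3, 13): MRS = 12.
The indifference curve has slope −12 at this bundle.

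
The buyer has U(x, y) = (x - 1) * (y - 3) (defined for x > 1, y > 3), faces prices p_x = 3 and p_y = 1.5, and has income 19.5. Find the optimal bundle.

MU_x = (y−3), MU_y = (x−1).
MRS = (y−3)/(x−1).
Tangency: set MRS = p_x/p_y = 3/1.5 = 2.
So (y − 3)/(x − 1) = 2, i.e. (y − 3) = 2·(x − 1).
Rewrite the budget in excess-of-subsistence terms: 3·(x − 1) + 1.5·(y − 3) = 19.5 − 3·1 − 1.5·3 = 12.
Substituting, 6·(x − 1) = 12, so x − 1 = 2 and x* = 3.
Then y − 3 = 2·2 = 4, so y* = 7.

x* = 3, y* = 7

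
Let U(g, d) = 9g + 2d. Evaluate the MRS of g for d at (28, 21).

MRS = 4.5

MU_g = 9, MU_d = 2, so MRS = 9/2 = 4.5 at every bundle.
At (28, 21): MRS = 4.5.
So at (28, 21) the consumer would give up 4.5 units of d for one more unit of g.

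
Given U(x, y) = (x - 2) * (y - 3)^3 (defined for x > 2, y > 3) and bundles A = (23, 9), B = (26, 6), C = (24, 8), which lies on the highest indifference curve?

Bundle A

Evaluate utility at each bundle:
U(A) = 4536.
U(B) = 648.
U(C) = 2750.
Highest utility is A, so A ≻ C ≻ B.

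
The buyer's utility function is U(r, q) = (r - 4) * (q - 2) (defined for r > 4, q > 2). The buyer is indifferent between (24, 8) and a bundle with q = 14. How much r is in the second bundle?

U(24, 8) = 120.
Set U(r, 14) = 120 and solve.
With q = 14: (14 − 2) = 12, so (r − 4) = 120/12 = 10.
So r = 4 + 10 = 14.
Check: U(14, 14) = 120.

r = 14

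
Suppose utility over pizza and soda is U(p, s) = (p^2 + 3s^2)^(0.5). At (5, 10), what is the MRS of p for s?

MRS = 1/6

For CES with ρ = 2, MRS = (1/3)·(s/p)^(-1).
At (5, 10): MRS = 1/6.
So at (5, 10) the consumer would give up 1/6 units of s for one more unit of p.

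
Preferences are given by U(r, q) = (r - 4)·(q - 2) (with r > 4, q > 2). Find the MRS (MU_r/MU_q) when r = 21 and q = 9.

MU_r = (q−2), MU_q = (r−4).
MRS = (q−2)/(r−4).
At (21, 9): MRS = 7/17.
So at (21, 9) the consumer would give up 7/17 units of q for one more unit of r.

MRS = 7/17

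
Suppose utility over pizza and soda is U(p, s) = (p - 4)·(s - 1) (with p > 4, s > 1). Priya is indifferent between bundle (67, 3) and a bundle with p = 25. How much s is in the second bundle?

s = 7

U(67, 3) = 126.
Set U(25, s) = 126 and solve.
With p = 25: (25 − 4) = 21, so (s − 1) = 126/21 = 6.
So s = 1 + 6 = 7.
Check: U(25, 7) = 126.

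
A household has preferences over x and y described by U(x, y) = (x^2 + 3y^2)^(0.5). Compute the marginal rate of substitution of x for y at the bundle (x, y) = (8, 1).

For CES with ρ = 2, MRS = (1/3)·(y/x)^(-1).
At (8, 1): MRS = 8/3.
That is, one extra unit of x is worth 8/3 units of y at the margin.

MRS = 8/3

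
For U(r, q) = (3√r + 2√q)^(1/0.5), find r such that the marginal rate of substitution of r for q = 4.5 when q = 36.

For CES with ρ = 0.5, MRS = (3/2)·√(q/r).
Setting (3/2)·√(36/r) = 4.5 gives √(36/r) = 3, so 36/r = 9 and r = 4.

r = 4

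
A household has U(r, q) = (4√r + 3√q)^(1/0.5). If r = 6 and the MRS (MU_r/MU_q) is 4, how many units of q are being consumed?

q = 54

For CES with ρ = 0.5, MRS = (4/3)·√(q/r).
Setting (4/3)·√(q/6) = 4 gives √(q/6) = 3, so q/6 = 9 and q = 54.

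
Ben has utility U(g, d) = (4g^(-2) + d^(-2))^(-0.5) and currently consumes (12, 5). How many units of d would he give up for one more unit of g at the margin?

For CES with ρ = -2, MRS = (4/1)·(d/g)^3.
At (12, 5): MRS = 125/432.
The indifference curve has slope −125/432 at this bundle.

MRS = 125/432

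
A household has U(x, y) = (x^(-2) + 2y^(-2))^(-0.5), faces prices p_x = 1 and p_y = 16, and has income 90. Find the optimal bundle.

For CES with ρ = -2, MRS = (1/2)·(y/x)^3.
Tangency: set MRS = p_x/p_y = 1/16.
So (y/x)^3 = 0.125; taking the cube root, y/x = 0.5, i.e. y = 0.5·x.
Substitute into the budget 1·x + 16·y = 90: 9·x = 90, so x* = 10 and y* = 0.5·10 = 5.

x* = 10, y* = 5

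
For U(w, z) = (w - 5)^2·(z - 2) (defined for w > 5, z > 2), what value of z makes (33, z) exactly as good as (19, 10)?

U(19, 10) = 1568.
Set U(33, z) = 1568 and solve.
With w = 33: (33 − 5)^2 = 784, so (z − 2) = 1568/784 = 2.
So z = 2 + 2 = 4.
Check: U(33, 4) = 1568.

z = 4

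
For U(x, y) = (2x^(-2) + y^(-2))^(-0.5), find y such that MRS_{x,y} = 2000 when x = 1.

For CES with ρ = -2, MRS = (2/1)·(y/x)^3.
Setting (2/1)·(y/1)^3 = 2000 gives (y/1)^3 = 1000, so y/1 = 10 and y = 10.

y = 10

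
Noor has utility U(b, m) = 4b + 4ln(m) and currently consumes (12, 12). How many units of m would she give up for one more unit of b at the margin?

MRS = 12

MU_b = 4, MU_m = 4/m.
MRS = 4 ÷ (4/m).
At (12, 12): MRS = 12.
The indifference curve has slope −12 at this bundle.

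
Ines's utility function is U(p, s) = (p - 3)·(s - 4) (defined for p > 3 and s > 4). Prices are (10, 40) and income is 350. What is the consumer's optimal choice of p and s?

p* = 11, s* = 6

MU_p = (s−4), MU_s = (p−3).
MRS = (s−4)/(p−3).
Tangency: set MRS = p_p/p_s = 10/40 = 0.25.
So (s − 4)/(p − 3) = 0.25, i.e. (s − 4) = 0.25·(p − 3).
Rewrite the budget in excess-of-subsistence terms: 10·(p − 3) + 40·(s − 4) = 350 − 10·3 − 40·4 = 160.
Substituting, 20·(p − 3) = 160, so p − 3 = 8 and p* = 11.
Then s − 4 = 0.25·8 = 2, so s* = 6.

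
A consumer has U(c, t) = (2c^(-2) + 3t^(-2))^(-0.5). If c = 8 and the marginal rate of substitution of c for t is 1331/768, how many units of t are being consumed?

For CES with ρ = -2, MRS = (2/3)·(t/c)^3.
Setting (2/3)·(t/8)^3 = 1331/768 gives (t/8)^3 = 1331/512, so t/8 = 1.375 and t = 11.

t = 11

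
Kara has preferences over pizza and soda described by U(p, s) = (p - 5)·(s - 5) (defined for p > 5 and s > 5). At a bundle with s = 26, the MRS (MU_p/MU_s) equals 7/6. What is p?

p = 23

MU_p = (s−5), MU_s = (p−5).
MRS = (s−5)/(p−5).
Substitute s = 26: MRS = 21/(p − 5). Setting this equal to 7/6 gives p − 5 = 21/(7/6) = 18, so p = 23.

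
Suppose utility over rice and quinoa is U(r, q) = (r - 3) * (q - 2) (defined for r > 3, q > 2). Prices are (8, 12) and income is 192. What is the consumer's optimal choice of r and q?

r* = 12, q* = 8

MU_r = (q−2), MU_q = (r−3).
MRS = (q−2)/(r−3).
Tangency: set MRS = p_r/p_q = 8/12 = 2/3.
So (q − 2)/(r − 3) = 2/3, i.e. (q − 2) = (2/3)·(r − 3).
Rewrite the budget in excess-of-subsistence terms: 8·(r − 3) + 12·(q − 2) = 192 − 8·3 − 12·2 = 144.
Substituting, 16·(r − 3) = 144, so r − 3 = 9 and r* = 12.
Then q − 2 = (2/3)·9 = 6, so q* = 8.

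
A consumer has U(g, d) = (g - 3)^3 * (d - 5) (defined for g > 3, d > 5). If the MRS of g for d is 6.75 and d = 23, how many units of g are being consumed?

g = 11

MU_g = 3·(g−3)^2·(d−5), MU_d = (g−3)^3.
MRS = (3/1)·(d−5)/(g−3).
Substitute d = 23: MRS = 54/(g − 3). Setting this equal to 6.75 gives g − 3 = 54/6.75 = 8, so g = 11.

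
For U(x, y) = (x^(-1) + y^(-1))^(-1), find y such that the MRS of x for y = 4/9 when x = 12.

For CES with ρ = -1, MRS = (y/x)^2.
Setting (y/12)^2 = 4/9 gives y/12 = 2/3 and y = 8.

y = 8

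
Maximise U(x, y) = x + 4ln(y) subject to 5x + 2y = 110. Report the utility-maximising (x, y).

x* = 18, y* = 10

MU_x = 1, MU_y = 4/y.
MRS = 1 ÷ (4/y).
Tangency: set MRS = p_x/p_y = 5/2 = 2.5.
MRS depends only on y: 0.25·y = 2.5 ⇒ y* = 2.5/0.25 = 10.
From the budget, 5·x = 110 − 2·10 = 90, so x* = 18.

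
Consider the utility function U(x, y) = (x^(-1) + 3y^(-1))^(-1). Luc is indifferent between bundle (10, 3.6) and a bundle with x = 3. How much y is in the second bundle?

U depends on (x, y) only through S = x^(-1) + 3y^(-1), so equal utility means equal S. At (10, 3.6): S = 14/15.
With x = 3: 3^(-1) = 1/3, so 3y^(-1) = 14/15 − 1/3 = 0.6, i.e. y^(-1) = 0.2.
Hence y = 1/0.2 = 5.
Check: U(3, 5) = 1.0714.

y = 5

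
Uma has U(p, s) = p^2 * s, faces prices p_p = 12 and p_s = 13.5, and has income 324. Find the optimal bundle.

p* = 18, s* = 8

MU_p = 2·p·s and MU_s = p^2.
MRS = MU_p/MU_s = (2/1)·s/p.
Tangency: set MRS = p_p/p_s = 12/13.5 = 8/9.
So (2/1)·s/p = 8/9, i.e. s = (4/9)·p.
Substitute into the budget 12·p + 13.5·s = 324: 18·p = 324, so p* = 18.
Then s* = (4/9)·18 = 8.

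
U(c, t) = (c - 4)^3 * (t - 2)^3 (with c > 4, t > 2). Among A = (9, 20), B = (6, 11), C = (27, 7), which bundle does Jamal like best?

Bundle C

Evaluate utility at each bundle:
U(A) = 729000.
U(B) = 5832.
U(C) = 1520875.
Highest utility is C, so C ≻ A ≻ B.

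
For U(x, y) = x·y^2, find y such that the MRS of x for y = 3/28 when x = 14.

MU_x = y^2 and MU_y = 2·x·y.
MRS = MU_x/MU_y = (1/2)·y/x.
Substitute x = 14: MRS = y/28. Setting y/28 = 3/28 gives y = (3/28)·28 = 3.

y = 3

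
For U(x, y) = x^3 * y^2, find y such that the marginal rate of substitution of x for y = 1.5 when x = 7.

MU_x = 3·x^2·y^2 and MU_y = 2·x^3·y.
MRS = MU_x/MU_y = (3/2)·y/x.
Substitute x = 7: MRS = y/(14/3). Setting y/(14/3) = 1.5 gives y = 1.5·(14/3) = 7.

y = 7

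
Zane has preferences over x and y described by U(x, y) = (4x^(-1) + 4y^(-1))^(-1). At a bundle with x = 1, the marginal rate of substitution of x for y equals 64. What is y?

y = 8

For CES with ρ = -1, MRS = (y/x)^2.
Setting (y/1)^2 = 64 gives y/1 = 8 and y = 8.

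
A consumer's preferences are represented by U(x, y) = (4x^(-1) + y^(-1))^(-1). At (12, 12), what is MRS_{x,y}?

For CES with ρ = -1, MRS = (4/1)·(y/x)^2.
At (12, 12): MRS = 4.
That is, one extra unit of x is worth 4 units of y at the margin.

MRS = 4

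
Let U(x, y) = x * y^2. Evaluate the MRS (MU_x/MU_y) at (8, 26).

MU_x = y^2 and MU_y = 2·x·y.
MRS = MU_x/MU_y = (1/2)·y/x.
At (8, 26): MRS = 1.625.
So at (8, 26) the consumer would give up 1.625 units of y for one more unit of x.

MRS = 1.625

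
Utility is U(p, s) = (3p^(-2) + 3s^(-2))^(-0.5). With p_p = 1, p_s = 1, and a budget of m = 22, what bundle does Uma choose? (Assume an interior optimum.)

For CES with ρ = -2, MRS = (s/p)^3.
Tangency: set MRS = p_p/p_s = 1/1 = 1.
So (s/p)^3 = 1; taking the cube root, s/p = 1, i.e. s = p.
Substitute into the budget 1·p + 1·s = 22: 2·p = 22, so p* = 11 and s* = 11.

p* = 11, s* = 11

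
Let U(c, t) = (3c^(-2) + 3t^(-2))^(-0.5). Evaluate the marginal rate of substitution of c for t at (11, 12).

MRS = 1728/1331

For CES with ρ = -2, MRS = (t/c)^3.
At (11, 12): MRS = 1728/1331.
The indifference curve has slope −1728/1331 at this bundle.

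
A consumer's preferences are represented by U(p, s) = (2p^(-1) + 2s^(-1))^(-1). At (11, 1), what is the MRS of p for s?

MRS = 1/121

For CES with ρ = -1, MRS = (s/p)^2.
At (11, 1): MRS = 1/121.
The indifference curve has slope −1/121 at this bundle.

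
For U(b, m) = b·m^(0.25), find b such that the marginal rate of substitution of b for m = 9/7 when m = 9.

b = 28

MU_b = m^(0.25) and MU_m = 0.25·b·m^(-0.75).
MRS = MU_b/MU_m = (4)·m/b.
Substitute m = 9: MRS = 36/b. Setting 36/b = 9/7 gives b = 36/(9/7) = 28.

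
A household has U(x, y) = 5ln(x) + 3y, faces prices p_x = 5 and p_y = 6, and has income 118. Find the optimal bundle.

MU_x = 5/x, MU_y = 3.
MRS = 5/x ÷ 3.
Tangency: set MRS = p_x/p_y = 5/6.
MRS depends only on x: (5/3)/x = 5/6 ⇒ x* = (5/3)/(5/6) = 2.
From the budget, 6·y = 118 − 5·2 = 108, so y* = 18.

x* = 2, y* = 18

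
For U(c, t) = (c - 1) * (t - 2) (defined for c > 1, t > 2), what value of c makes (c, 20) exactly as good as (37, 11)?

c = 19

U(37, 11) = 324.
Set U(c, 20) = 324 and solve.
With t = 20: (20 − 2) = 18, so (c − 1) = 324/18 = 18.
So c = 1 + 18 = 19.
Check: U(19, 20) = 324.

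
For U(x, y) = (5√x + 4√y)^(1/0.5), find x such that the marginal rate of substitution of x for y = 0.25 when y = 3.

For CES with ρ = 0.5, MRS = (5/4)·√(y/x).
Setting (5/4)·√(3/x) = 0.25 gives √(3/x) = 0.2, so 3/x = 1/25 and x = 75.

x = 75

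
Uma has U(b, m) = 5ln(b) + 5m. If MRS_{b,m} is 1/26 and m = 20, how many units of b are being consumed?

MU_b = 5/b, MU_m = 5.
MRS = 5/b ÷ 5.
MRS depends only on b: 1/b = 1/26 ⇒ b = 1/(1/26) = 26.

b = 26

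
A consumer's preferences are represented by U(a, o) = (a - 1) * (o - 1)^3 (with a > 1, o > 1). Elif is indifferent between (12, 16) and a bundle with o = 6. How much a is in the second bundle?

a = 298

U(12, 16) = 37125.
Set U(a, 6) = 37125 and solve.
With o = 6: (6 − 1)^3 = 125, so (a − 1) = 37125/125 = 297.
So a = 1 + 297 = 298.
Check: U(298, 6) = 37125.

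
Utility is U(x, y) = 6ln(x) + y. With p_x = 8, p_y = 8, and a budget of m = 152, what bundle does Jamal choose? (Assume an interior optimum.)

MU_x = 6/x, MU_y = 1.
MRS = 6/x ÷ 1.
Tangency: set MRS = p_x/p_y = 8/8 = 1.
MRS depends only on x: 6/x = 1 ⇒ x* = 6/1 = 6.
From the budget, 8·y = 152 − 8·6 = 104, so y* = 13.

x* = 6, y* = 13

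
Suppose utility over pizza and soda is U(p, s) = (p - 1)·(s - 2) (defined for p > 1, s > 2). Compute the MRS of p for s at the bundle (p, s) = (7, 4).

MU_p = (s−2), MU_s = (p−1).
MRS = (s−2)/(p−1).
At (7, 4): MRS = 1/3.
The indifference curve has slope −1/3 at this bundle.

MRS = 1/3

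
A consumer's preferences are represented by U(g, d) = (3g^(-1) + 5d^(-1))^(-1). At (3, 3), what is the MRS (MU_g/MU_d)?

For CES with ρ = -1, MRS = (3/5)·(d/g)^2.
At (3, 3): MRS = 0.6.
So at (3, 3) the consumer would give up 0.6 units of d for one more unit of g.

MRS = 0.6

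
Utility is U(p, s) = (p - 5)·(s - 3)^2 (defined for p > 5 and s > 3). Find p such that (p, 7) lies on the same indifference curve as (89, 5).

p = 26

U(89, 5) = 336.
Set U(p, 7) = 336 and solve.
With s = 7: (7 − 3)^2 = 16, so (p − 5) = 336/16 = 21.
So p = 5 + 21 = 26.
Check: U(26, 7) = 336.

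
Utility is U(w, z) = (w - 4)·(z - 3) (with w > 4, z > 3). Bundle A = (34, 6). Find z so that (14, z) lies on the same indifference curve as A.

z = 12

U(34, 6) = 90.
Set U(14, z) = 90 and solve.
With w = 14: (14 − 4) = 10, so (z − 3) = 90/10 = 9.
So z = 3 + 9 = 12.
Check: U(14, 12) = 90.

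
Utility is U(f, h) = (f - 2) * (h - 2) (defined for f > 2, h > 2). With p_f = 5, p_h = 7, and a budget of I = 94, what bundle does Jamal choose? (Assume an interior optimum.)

MU_f = (h−2), MU_h = (f−2).
MRS = (h−2)/(f−2).
Tangency: set MRS = p_f/p_h = 5/7.
So (h − 2)/(f − 2) = 5/7, i.e. (h − 2) = (5/7)·(f − 2).
Rewrite the budget in excess-of-subsistence terms: 5·(f − 2) + 7·(h − 2) = 94 − 5·2 − 7·2 = 70.
Substituting, 10·(f − 2) = 70, so f − 2 = 7 and f* = 9.
Then h − 2 = (5/7)·7 = 5, so h* = 7.

f* = 9, h* = 7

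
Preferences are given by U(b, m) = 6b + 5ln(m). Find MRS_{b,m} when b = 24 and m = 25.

MU_b = 6, MU_m = 5/m.
MRS = 6 ÷ (5/m).
At (24, 25): MRS = 30.
The indifference curve has slope −30 at this bundle.

MRS = 30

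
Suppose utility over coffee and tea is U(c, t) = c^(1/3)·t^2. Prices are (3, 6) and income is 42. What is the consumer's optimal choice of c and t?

MU_c = 1/3·c^(-2/3)·t^2 and MU_t = 2·c^(1/3)·t.
MRS = MU_c/MU_t = (1/6)·t/c.
Tangency: set MRS = p_c/p_t = 3/6 = 0.5.
So (1/6)·t/c = 0.5, i.e. t = 3·c.
Substitute into the budget 3·c + 6·t = 42: 21·c = 42, so c* = 2.
Then t* = 3·2 = 6.

c* = 2, t* = 6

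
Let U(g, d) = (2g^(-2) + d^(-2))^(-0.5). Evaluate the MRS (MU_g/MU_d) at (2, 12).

For CES with ρ = -2, MRS = (2/1)·(d/g)^3.
At (2, 12): MRS = 432.
So at (2, 12) the consumer would give up 432 units of d for one more unit of g.

MRS = 432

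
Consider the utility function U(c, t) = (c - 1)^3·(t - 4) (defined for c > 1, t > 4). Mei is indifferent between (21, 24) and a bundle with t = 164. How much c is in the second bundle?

U(21, 24) = 160000.
Set U(c, 164) = 160000 and solve.
With t = 164: (164 − 4) = 160, so (c − 1)^3 = 160000/160 = 1000.
Taking the cube root (with c > 1): c − 1 = 10, so c = 11.
Check: U(11, 164) = 160000.

c = 11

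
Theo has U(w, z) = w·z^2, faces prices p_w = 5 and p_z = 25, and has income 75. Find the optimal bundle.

MU_w = z^2 and MU_z = 2·w·z.
MRS = MU_w/MU_z = (1/2)·z/w.
Tangency: set MRS = p_w/p_z = 5/25 = 0.2.
So (1/2)·z/w = 0.2, i.e. z = 0.4·w.
Substitute into the budget 5·w + 25·z = 75: 15·w = 75, so w* = 5.
Then z* = 0.4·5 = 2.

w* = 5, z* = 2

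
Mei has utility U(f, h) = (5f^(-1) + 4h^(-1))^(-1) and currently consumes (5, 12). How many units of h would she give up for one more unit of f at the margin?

MRS = 7.2

For CES with ρ = -1, MRS = (5/4)·(h/f)^2.
At (5, 12): MRS = 7.2.
The indifference curve has slope −7.2 at this bundle.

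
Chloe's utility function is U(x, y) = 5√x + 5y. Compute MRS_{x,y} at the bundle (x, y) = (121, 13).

MRS = 1/22

MU_x = 5/(2√x), MU_y = 5.
MRS = 5/(2√x) ÷ 5.
At (121, 13): MRS = 1/22.
That is, one extra unit of x is worth 1/22 units of y at the margin.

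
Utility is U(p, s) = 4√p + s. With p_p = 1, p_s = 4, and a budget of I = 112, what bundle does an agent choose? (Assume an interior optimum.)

MU_p = 4/(2√p), MU_s = 1.
MRS = 4/(2√p) ÷ 1.
Tangency: set MRS = p_p/p_s = 1/4 = 0.25.
MRS depends only on p: 2/√p = 0.25 ⇒ √p = 2/0.25 = 8 ⇒ p* = 64.
From the budget, 4·s = 112 − 1·64 = 48, so s* = 12.

p* = 64, s* = 12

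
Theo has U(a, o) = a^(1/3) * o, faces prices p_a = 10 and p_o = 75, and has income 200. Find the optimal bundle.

MU_a = 1/3·a^(-2/3)·o and MU_o = a^(1/3).
MRS = MU_a/MU_o = (1/3)·o/a.
Tangency: set MRS = p_a/p_o = 10/75 = 2/15.
So (1/3)·o/a = 2/15, i.e. o = 0.4·a.
Substitute into the budget 10·a + 75·o = 200: 40·a = 200, so a* = 5.
Then o* = 0.4·5 = 2.

a* = 5, o* = 2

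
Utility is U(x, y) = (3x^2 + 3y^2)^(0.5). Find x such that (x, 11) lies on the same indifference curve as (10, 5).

x = 2

U depends on (x, y) only through S = 3x^2 + 3y^2, so equal utility means equal S. At (10, 5): S = 375.
With y = 11: 3·11^2 = 363, so 3x^2 = 375 − 363 = 12, i.e. x^2 = 4.
Hence x = √4 = 2.
Check: U(2, 11) = 19.3649.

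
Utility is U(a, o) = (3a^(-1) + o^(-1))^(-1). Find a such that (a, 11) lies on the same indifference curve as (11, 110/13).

a = 10

U depends on (a, o) only through S = 3a^(-1) + o^(-1), so equal utility means equal S. At (11, 110/13): S = 43/110.
With o = 11: 11^(-1) = 1/11, so 3a^(-1) = 43/110 − 1/11 = 0.3, i.e. a^(-1) = 0.1.
Hence a = 1/0.1 = 10.
Check: U(10, 11) = 2.5581.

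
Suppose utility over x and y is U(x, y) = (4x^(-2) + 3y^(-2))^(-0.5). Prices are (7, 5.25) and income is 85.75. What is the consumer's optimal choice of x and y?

x* = 7, y* = 7

For CES with ρ = -2, MRS = (4/3)·(y/x)^3.
Tangency: set MRS = p_x/p_y = 7/5.25 = 4/3.
So (y/x)^3 = 1; taking the cube root, y/x = 1, i.e. y = x.
Substitute into the budget 7·x + 5.25·y = 85.75: 12.25·x = 85.75, so x* = 7 and y* = 7.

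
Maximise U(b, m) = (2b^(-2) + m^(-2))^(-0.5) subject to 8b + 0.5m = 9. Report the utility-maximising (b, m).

For CES with ρ = -2, MRS = (2/1)·(m/b)^3.
Tangency: set MRS = p_b/p_m = 8/0.5 = 16.
So (m/b)^3 = 8; taking the cube root, m/b = 2, i.e. m = 2·b.
Substitute into the budget 8·b + 0.5·m = 9: 9·b = 9, so b* = 1 and m* = 2·1 = 2.

b* = 1, m* = 2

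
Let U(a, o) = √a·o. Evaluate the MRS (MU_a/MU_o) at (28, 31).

MU_a = 0.5·a^(-0.5)·o and MU_o = √a.
MRS = MU_a/MU_o = (0.5)·o/a.
At (28, 31): MRS = 31/56.
That is, one extra unit of a is worth 31/56 units of o at the margin.

MRS = 31/56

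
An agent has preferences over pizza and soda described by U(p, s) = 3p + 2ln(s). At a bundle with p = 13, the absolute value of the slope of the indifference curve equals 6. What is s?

MU_p = 3, MU_s = 2/s.
MRS = 3 ÷ (2/s).
MRS depends only on s: 1.5·s = 6 ⇒ s = 6/1.5 = 4.

s = 4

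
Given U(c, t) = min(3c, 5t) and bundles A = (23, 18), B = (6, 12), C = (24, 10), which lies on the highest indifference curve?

Bundle A

Evaluate utility at each bundle:
U(A) = 69.
U(B) = 18.
U(C) = 50.
Highest utility is A, so A ≻ C ≻ B.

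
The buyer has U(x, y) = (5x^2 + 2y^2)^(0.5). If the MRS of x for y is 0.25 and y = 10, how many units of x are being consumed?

For CES with ρ = 2, MRS = (5/2)·(y/x)^(-1).
Setting (5/2)·(10/x)^(-1) = 0.25 gives (10/x)^(-1) = 0.1, so 10/x = 10 and x = 1.

x = 1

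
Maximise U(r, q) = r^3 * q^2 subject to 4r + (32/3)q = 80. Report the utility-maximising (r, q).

MU_r = 3·r^2·q^2 and MU_q = 2·r^3·q.
MRS = MU_r/MU_q = (3/2)·q/r.
Tangency: set MRS = p_r/p_q = 4/(32/3) = 0.375.
So (3/2)·q/r = 0.375, i.e. q = 0.25·r.
Substitute into the budget 4·r + (32/3)·q = 80: (20/3)·r = 80, so r* = 12.
Then q* = 0.25·12 = 3.

r* = 12, q* = 3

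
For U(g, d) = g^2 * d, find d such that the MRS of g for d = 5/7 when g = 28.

d = 10

MU_g = 2·g·d and MU_d = g^2.
MRS = MU_g/MU_d = (2/1)·d/g.
Substitute g = 28: MRS = d/14. Setting d/14 = 5/7 gives d = (5/7)·14 = 10.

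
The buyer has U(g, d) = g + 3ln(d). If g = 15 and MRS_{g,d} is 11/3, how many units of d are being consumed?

d = 11

MU_g = 1, MU_d = 3/d.
MRS = 1 ÷ (3/d).
MRS depends only on d: (1/3)·d = 11/3 ⇒ d = (11/3)/(1/3) = 11.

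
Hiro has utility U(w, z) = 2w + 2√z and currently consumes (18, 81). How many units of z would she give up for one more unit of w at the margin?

MU_w = 2, MU_z = 2/(2√z).
MRS = 2 ÷ (2/(2√z)).
At (18, 81): MRS = 18.
So at (18, 81) the consumer would give up 18 units of z for one more unit of w.

MRS = 18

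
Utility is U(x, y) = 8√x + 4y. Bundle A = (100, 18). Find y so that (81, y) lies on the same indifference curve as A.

y = 20

U(100, 18) = 152.
Set U(81, y) = 152 and solve.
With x = 81: √81 = 9, so 4y = 152 − 8·9 = 80 and y = 20.
Check: U(81, 20) = 152.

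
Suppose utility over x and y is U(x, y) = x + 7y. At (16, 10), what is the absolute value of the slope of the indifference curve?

MU_x = 1, MU_y = 7, so MRS = 1/7 at every bundle.
At (16, 10): MRS = 1/7.
The indifference curve has slope −1/7 at this bundle.

MRS = 1/7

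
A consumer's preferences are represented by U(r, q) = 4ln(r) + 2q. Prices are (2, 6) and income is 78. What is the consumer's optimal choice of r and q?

MU_r = 4/r, MU_q = 2.
MRS = 4/r ÷ 2.
Tangency: set MRS = p_r/p_q = 2/6 = 1/3.
MRS depends only on r: 2/r = 1/3 ⇒ r* = 2/(1/3) = 6.
From the budget, 6·q = 78 − 2·6 = 66, so q* = 11.

r* = 6, q* = 11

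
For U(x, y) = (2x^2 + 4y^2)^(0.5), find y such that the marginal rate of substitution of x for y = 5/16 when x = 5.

For CES with ρ = 2, MRS = (2/4)·(y/x)^(-1).
Setting (2/4)·(y/5)^(-1) = 5/16 gives (y/5)^(-1) = 0.625, so y/5 = 1.6 and y = 8.

y = 8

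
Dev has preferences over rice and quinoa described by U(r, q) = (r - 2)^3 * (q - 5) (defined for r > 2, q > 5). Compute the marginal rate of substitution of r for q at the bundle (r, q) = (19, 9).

MRS = 12/17

MU_r = 3·(r−2)^2·(q−5), MU_q = (r−2)^3.
MRS = (3/1)·(q−5)/(r−2).
At (19, 9): MRS = 12/17.
The indifference curve has slope −12/17 at this bundle.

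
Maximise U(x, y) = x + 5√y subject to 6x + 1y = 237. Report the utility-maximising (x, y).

x* = 2, y* = 225

MU_x = 1, MU_y = 5/(2√y).
MRS = 1 ÷ (5/(2√y)).
Tangency: set MRS = p_x/p_y = 6/1 = 6.
MRS depends only on y: 0.4·√y = 6 ⇒ √y = 6/0.4 = 15 ⇒ y* = 225.
From the budget, 6·x = 237 − 1·225 = 12, so x* = 2.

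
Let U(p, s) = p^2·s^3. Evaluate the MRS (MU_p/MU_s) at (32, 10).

MU_p = 2·p·s^3 and MU_s = 3·p^2·s^2.
MRS = MU_p/MU_s = (2/3)·s/p.
At (32, 10): MRS = 5/24.
So at (32, 10) the consumer would give up 5/24 units of s for one more unit of p.

MRS = 5/24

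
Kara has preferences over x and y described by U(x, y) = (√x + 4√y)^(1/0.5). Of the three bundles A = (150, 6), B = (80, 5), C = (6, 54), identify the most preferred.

Bundle C

Evaluate utility at each bundle:
U(A) = 486.000.
U(B) = 320.000.
U(C) = 1014.000.
Highest utility is C, so C ≻ A ≻ B.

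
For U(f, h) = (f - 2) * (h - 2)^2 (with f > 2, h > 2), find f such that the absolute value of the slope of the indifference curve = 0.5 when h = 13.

f = 13

MU_f = (h−2)^2, MU_h = 2·(f−2)·(h−2).
MRS = (1/2)·(h−2)/(f−2).
Substitute h = 13: MRS = 5.5/(f − 2). Setting this equal to 0.5 gives f − 2 = 5.5/0.5 = 11, so f = 13.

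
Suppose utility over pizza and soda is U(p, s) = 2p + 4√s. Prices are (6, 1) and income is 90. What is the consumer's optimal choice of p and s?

MU_p = 2, MU_s = 4/(2√s).
MRS = 2 ÷ (4/(2√s)).
Tangency: set MRS = p_p/p_s = 6/1 = 6.
MRS depends only on s: √s = 6 ⇒ √s = 6 ⇒ s* = 36.
From the budget, 6·p = 90 − 1·36 = 54, so p* = 9.

p* = 9, s* = 36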